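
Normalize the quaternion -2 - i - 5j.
-0.3651 - 0.1826i - 0.9129j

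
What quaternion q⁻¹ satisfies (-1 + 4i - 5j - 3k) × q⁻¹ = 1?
-0.0196 - 0.0784i + 0.098j + 0.0588k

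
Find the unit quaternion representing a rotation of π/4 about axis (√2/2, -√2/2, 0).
0.9239 + 0.2706i - 0.2706j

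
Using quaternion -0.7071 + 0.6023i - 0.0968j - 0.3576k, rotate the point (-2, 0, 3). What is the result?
(-2.333, 1.985, 1.903)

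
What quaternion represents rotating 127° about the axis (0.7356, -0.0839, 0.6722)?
0.4462 + 0.6583i - 0.0751j + 0.6016k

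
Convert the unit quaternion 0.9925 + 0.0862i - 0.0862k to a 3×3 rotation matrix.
[[0.9851, 0.1711, -0.0149], [-0.1711, 0.9703, -0.1711], [-0.0149, 0.1711, 0.9851]]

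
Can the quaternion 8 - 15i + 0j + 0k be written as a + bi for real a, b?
Yes. The quaternion 8 - 15i has j- and k-coefficients y = z = 0, so it lies in the complex subalgebra spanned by 1 and i.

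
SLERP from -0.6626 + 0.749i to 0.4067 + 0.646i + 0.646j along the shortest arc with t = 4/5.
0.1864 + 0.7897i + 0.5845j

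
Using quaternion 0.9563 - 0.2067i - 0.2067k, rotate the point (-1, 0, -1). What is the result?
(-1, 0, -1)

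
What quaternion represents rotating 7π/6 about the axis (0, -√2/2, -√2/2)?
-0.2588 - 0.683j - 0.683k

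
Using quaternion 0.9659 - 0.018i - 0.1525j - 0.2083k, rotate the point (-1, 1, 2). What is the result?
(-1.033, 1.506, 1.632)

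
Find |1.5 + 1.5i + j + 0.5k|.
2.398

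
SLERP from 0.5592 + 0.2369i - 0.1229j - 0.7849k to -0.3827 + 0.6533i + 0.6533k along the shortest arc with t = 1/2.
0.5312 - 0.2348i - 0.0693j - 0.8111k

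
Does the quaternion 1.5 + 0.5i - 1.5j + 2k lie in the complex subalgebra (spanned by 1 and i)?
No. The quaternion 1.5 + 0.5i - 1.5j + 2k has j-coefficient y = -1.5 and k-coefficient z = 2, not both zero, so it does not lie in the complex subalgebra spanned by 1 and i.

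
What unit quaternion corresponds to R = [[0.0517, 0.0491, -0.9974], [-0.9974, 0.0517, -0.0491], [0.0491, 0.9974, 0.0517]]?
0.5374 + 0.4869i - 0.4869j - 0.4869k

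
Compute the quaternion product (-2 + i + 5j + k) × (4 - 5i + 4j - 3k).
-20 - 5i + 10j + 39k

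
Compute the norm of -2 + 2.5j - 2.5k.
4.062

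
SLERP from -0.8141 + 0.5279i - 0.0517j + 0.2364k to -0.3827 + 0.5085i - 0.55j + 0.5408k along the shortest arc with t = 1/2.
-0.6422 + 0.5562i - 0.3229j + 0.4171k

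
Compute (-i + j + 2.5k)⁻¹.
0.1212i - 0.1212j - 0.303k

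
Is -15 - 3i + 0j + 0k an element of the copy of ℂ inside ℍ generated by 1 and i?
Yes. The quaternion -15 - 3i has j- and k-coefficients y = z = 0, so it lies in the complex subalgebra spanned by 1 and i.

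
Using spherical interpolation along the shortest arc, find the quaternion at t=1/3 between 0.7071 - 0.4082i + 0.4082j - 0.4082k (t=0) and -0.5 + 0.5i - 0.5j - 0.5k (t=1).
0.7106 - 0.4919i + 0.4919j - 0.1056k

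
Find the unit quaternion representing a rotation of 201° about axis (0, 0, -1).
-0.1822 - 0.9833k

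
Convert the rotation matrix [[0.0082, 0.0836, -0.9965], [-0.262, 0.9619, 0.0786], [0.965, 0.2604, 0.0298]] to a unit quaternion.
0.7071 + 0.0643i - 0.6935j - 0.1222k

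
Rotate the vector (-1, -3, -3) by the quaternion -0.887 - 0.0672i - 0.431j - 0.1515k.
(-2.305, -3.196, -1.864)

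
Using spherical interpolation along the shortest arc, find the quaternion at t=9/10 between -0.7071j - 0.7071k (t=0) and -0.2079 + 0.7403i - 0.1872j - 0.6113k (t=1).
-0.1931 + 0.6877i - 0.2569j - 0.6509k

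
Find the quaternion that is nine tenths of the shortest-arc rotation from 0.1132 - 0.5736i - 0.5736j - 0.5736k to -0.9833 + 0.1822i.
0.9606 - 0.2544i - 0.0793j - 0.0793k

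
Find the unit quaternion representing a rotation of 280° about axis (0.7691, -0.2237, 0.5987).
-0.766 + 0.4944i - 0.1438j + 0.3848k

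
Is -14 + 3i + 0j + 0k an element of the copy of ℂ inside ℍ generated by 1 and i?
Yes. The quaternion -14 + 3i has j- and k-coefficients y = z = 0, so it lies in the complex subalgebra spanned by 1 and i.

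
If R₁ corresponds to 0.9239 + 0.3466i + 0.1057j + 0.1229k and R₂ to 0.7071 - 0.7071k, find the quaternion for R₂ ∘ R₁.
0.7402 + 0.3198i - 0.1703j - 0.5664k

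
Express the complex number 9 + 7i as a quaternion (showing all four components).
9 + 7i + 0j + 0k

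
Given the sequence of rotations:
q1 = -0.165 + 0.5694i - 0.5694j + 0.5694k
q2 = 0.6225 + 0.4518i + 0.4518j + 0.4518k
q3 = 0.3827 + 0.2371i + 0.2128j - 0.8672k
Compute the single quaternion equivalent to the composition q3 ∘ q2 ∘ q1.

q2 · q1 = -0.36 + 0.7944i - 0.429j - 0.2346k
q3 · q2 · q1 = -0.4383 - 0.2033i - 0.8741j - 0.0484k
-0.4383 - 0.2033i - 0.8741j - 0.0484k


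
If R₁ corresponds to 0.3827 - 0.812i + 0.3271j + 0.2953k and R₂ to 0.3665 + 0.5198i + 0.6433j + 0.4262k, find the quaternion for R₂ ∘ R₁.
0.2261 - 0.0481i - 0.1335j + 0.9637k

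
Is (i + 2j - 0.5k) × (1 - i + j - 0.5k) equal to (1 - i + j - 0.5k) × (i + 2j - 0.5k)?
No: pq = -1.25 + 0.5i + 3j + 2.5k ≠ -1.25 + 1.5i + j - 3.5k = qp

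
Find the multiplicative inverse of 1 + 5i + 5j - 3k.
0.0167 - 0.0833i - 0.0833j + 0.05k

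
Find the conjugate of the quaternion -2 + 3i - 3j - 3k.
-2 - 3i + 3j + 3k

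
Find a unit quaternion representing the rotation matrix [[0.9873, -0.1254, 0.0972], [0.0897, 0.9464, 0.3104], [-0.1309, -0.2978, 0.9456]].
0.9848 - 0.1544i + 0.0579j + 0.0546k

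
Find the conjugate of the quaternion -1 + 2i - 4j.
-1 - 2i + 4j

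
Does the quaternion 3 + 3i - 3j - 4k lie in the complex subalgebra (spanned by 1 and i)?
No. The quaternion 3 + 3i - 3j - 4k has j-coefficient y = -3 and k-coefficient z = -4, not both zero, so it does not lie in the complex subalgebra spanned by 1 and i.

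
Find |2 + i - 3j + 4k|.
√30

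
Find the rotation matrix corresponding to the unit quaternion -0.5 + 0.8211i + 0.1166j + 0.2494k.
[[0.8484, 0.4409, 0.293], [-0.0579, -0.4728, 0.8793], [0.5262, -0.7629, -0.3756]]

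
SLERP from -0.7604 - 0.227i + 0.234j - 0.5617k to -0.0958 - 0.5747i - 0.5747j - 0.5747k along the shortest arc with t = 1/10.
-0.7296 - 0.287i + 0.148j - 0.6028k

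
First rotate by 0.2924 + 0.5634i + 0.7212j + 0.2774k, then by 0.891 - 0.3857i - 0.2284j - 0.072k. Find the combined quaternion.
0.6625 + 0.3778i + 0.6422j + 0.0766k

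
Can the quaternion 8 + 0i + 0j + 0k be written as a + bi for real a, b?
Yes. The quaternion 8 has j- and k-coefficients y = z = 0, so it lies in the complex subalgebra spanned by 1 and i.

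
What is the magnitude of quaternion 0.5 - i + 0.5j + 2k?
2.345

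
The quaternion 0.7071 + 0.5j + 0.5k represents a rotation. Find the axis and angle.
axis = (0, √2/2, √2/2), θ = π/2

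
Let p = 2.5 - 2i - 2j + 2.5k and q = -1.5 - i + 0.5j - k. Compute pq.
-2.25 + 1.25i - 0.25j - 9.25k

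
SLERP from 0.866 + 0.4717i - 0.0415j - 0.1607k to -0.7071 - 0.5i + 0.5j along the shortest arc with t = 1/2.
0.8137 + 0.5026i - 0.2801j - 0.0831k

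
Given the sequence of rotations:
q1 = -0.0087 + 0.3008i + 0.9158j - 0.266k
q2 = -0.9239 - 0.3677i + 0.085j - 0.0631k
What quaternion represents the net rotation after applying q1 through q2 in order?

q2 · q1 = 0.024 - 0.2395i - 0.9636j - 0.116k
0.024 - 0.2395i - 0.9636j - 0.116k


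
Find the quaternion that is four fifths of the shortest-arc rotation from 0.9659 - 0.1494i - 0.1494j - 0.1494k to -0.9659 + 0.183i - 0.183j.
0.9765 - 0.1781i + 0.1171j - 0.0305k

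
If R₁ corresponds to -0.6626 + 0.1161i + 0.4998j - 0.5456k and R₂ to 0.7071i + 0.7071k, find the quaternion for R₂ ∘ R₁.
0.3037 - 0.8219i + 0.4679j - 0.1151k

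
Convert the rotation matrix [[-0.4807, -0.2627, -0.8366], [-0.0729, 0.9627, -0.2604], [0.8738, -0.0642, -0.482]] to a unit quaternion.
-0.5 - 0.0981i + 0.8552j - 0.0949k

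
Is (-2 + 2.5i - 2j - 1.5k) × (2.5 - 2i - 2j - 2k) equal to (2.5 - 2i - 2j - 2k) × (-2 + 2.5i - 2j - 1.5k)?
No: pq = -7 + 11.25i + 7j - 8.75k ≠ -7 + 9.25i - 9j + 9.25k = qp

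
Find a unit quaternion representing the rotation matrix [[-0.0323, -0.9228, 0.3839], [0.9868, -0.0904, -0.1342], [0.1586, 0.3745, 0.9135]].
0.6691 + 0.1901i + 0.0842j + 0.7135k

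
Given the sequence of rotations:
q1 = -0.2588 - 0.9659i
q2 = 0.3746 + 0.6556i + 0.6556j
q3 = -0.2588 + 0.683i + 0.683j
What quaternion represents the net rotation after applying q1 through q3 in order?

q2 · q1 = 0.5363 - 0.5315i - 0.1697j + 0.6332k
q3 · q2 · q1 = 0.3401 + 0.9363i - 0.0223j + 0.0832k
0.3401 + 0.9363i - 0.0223j + 0.0832k


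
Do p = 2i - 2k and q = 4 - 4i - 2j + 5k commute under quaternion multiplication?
No: pq = 18 + 4i - 2j - 12k ≠ 18 + 12i + 2j - 4k = qp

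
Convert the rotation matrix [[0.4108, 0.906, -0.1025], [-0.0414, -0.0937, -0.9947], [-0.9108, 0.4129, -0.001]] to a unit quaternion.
0.5736 + 0.6135i + 0.3523j - 0.4129k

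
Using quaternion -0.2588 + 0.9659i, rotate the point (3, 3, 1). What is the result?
(3, -2.098, -2.366)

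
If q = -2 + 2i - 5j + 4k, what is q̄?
-2 - 2i + 5j - 4k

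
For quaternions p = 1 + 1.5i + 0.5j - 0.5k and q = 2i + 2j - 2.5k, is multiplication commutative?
No: pq = -5.25 + 1.75i + 4.75j - 0.5k ≠ -5.25 + 2.25i - 0.75j - 4.5k = qp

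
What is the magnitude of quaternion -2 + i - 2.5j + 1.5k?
3.674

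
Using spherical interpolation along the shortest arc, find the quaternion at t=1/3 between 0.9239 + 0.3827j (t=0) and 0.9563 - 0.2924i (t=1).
0.9601 - 0.101i + 0.2609j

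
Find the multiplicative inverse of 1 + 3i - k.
0.0909 - 0.2727i + 0.0909k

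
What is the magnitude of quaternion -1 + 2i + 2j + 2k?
√13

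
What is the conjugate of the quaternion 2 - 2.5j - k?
2 + 2.5j + k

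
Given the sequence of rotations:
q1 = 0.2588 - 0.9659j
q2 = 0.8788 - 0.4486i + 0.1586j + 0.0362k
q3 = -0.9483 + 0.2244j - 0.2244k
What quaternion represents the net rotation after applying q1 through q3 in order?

q2 · q1 = 0.3806 - 0.0811i - 0.8078j + 0.4427k
q3 · q2 · q1 = -0.0803 - 0.005i + 0.8696j - 0.487k
-0.0803 - 0.005i + 0.8696j - 0.487k


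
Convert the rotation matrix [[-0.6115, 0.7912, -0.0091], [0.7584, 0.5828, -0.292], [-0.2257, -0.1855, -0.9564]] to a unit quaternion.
0.061 + 0.4365i + 0.8875j - 0.1345k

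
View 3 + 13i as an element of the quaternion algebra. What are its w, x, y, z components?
3 + 13i + 0j + 0k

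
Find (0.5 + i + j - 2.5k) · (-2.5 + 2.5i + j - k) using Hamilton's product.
-7.25 + 0.25i - 7.25j + 4.25k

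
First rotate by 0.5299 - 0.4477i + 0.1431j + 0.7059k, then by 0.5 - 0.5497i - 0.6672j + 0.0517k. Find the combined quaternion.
0.0778 - 0.9935i + 0.0829j + 0.003k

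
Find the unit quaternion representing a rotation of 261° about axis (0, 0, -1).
-0.6494 - 0.7604k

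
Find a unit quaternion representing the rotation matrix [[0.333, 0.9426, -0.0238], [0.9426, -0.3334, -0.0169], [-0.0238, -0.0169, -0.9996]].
0.8164i + 0.5773j - 0.0146k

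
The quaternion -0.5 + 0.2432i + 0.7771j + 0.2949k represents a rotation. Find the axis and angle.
axis = (0.2808, 0.8973, 0.3405), θ = 4π/3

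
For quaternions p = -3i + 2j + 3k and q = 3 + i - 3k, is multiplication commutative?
No: pq = 12 - 15i + 7k ≠ 12 - 3i + 12j + 11k = qp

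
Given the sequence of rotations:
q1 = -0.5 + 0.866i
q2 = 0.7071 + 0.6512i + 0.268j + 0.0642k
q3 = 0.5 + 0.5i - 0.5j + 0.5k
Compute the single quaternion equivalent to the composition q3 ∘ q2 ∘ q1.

q2 · q1 = -0.9175 + 0.2867i - 0.0784j - 0.2642k
q3 · q2 · q1 = -0.5092 - 0.1441i + 0.695j - 0.4867k
-0.5092 - 0.1441i + 0.695j - 0.4867k


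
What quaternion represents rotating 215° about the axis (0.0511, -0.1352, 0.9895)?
-0.3007 + 0.0487i - 0.1289j + 0.9437k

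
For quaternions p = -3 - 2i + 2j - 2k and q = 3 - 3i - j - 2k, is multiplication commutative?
No: pq = -17 - 3i + 11j + 8k ≠ -17 + 9i + 7j - 8k = qp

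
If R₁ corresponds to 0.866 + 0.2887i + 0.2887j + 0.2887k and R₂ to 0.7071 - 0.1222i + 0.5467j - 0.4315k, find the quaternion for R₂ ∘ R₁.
0.6144 + 0.3807i + 0.5883j - 0.3627k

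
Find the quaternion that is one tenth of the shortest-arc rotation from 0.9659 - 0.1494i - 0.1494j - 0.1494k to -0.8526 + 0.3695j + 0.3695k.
0.9602 - 0.135i - 0.1728j - 0.1728k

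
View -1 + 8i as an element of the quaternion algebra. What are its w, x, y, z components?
-1 + 8i + 0j + 0k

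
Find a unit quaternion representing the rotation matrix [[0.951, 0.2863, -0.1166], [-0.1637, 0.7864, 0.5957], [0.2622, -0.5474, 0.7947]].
0.9397 - 0.3041i - 0.1008j - 0.1197k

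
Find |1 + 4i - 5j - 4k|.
√58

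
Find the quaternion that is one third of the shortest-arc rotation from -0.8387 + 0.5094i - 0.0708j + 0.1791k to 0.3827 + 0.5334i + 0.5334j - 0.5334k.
-0.8548 + 0.1717i - 0.2995j + 0.3875k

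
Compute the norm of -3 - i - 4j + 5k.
√51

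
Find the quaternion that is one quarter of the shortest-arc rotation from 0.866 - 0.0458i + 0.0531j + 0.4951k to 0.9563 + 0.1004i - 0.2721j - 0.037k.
0.927 - 0.0086i - 0.0317j + 0.3736k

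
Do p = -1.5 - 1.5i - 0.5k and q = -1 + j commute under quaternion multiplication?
No: pq = 1.5 + 2i - 1.5j - k ≠ 1.5 + i - 1.5j + 2k = qp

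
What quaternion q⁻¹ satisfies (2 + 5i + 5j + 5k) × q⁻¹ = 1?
0.0253 - 0.0633i - 0.0633j - 0.0633k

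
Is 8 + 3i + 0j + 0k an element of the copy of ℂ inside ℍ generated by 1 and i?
Yes. The quaternion 8 + 3i has j- and k-coefficients y = z = 0, so it lies in the complex subalgebra spanned by 1 and i.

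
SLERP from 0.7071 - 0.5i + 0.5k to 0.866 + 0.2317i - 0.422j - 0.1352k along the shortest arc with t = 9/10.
0.9023 + 0.1556i - 0.3968j - 0.0648k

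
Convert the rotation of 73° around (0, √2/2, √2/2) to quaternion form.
0.8039 + 0.4206j + 0.4206k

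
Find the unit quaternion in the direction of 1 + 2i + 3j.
0.2673 + 0.5345i + 0.8018j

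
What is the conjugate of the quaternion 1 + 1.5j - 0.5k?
1 - 1.5j + 0.5k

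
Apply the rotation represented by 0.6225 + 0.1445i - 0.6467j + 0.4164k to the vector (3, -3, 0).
(1.566, -0.84, 3.852)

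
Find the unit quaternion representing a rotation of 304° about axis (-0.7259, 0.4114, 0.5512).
-0.8829 - 0.3408i + 0.1931j + 0.2588k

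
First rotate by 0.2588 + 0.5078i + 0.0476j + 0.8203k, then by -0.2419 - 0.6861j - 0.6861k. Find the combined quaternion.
0.5329 - 0.653i - 0.5375j - 0.0276k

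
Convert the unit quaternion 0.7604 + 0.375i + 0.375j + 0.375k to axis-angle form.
axis = (√3/3, √3/3, √3/3), θ = 81°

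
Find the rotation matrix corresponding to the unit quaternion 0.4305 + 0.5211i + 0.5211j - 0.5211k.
[[-0.0862, 0.9918, -0.0944], [0.0944, -0.0862, -0.9918], [-0.9918, -0.0944, -0.0862]]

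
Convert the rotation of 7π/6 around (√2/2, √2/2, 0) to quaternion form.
-0.2588 + 0.683i + 0.683j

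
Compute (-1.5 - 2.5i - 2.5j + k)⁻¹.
-0.0952 + 0.1587i + 0.1587j - 0.0635k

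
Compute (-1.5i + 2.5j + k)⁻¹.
0.1579i - 0.2632j - 0.1053k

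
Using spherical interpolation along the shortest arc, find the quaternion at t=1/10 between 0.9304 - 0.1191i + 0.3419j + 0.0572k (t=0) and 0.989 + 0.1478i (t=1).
0.9449 - 0.0926i + 0.3097j + 0.0518k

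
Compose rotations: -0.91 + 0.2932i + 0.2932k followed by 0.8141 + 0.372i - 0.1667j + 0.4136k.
-0.9712 - 0.1487i + 0.1639j - 0.0888k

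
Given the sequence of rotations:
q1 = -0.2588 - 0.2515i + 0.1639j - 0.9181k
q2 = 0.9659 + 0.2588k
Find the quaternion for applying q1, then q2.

q2 · q1 = -0.0124 - 0.2853i + 0.0932j - 0.9538k
-0.0124 - 0.2853i + 0.0932j - 0.9538k


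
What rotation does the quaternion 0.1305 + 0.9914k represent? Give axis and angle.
axis = (0, 0, 1), θ = 165°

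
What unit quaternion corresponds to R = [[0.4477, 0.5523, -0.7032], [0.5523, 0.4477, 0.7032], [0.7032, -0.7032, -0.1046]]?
0.6691 - 0.5255i - 0.5255j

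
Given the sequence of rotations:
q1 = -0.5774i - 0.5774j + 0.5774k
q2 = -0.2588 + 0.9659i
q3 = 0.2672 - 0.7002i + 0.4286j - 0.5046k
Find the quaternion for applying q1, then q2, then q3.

q2 · q1 = 0.5577 + 0.1494i - 0.4083j - 0.7071k
q3 · q2 · q1 = 0.0718 - 0.8597i - 0.4406j - 0.2485k
0.0718 - 0.8597i - 0.4406j - 0.2485k


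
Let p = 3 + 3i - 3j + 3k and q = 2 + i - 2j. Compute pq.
-3 + 15i - 9j + 3k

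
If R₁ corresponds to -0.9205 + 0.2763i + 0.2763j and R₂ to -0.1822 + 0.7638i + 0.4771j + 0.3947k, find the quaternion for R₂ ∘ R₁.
-0.1751 - 0.8625i - 0.3805j - 0.2841k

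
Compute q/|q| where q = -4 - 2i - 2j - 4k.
-0.6325 - 0.3162i - 0.3162j - 0.6325k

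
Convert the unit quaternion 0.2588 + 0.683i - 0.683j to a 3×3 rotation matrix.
[[0.067, -0.933, -0.3535], [-0.933, 0.067, -0.3535], [0.3535, 0.3535, -0.866]]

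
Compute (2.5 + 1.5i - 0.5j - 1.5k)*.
2.5 - 1.5i + 0.5j + 1.5k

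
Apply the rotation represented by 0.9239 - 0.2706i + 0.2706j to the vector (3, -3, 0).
(3, -3, 0)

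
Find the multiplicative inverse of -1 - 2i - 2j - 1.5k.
-0.0889 + 0.1778i + 0.1778j + 0.1333k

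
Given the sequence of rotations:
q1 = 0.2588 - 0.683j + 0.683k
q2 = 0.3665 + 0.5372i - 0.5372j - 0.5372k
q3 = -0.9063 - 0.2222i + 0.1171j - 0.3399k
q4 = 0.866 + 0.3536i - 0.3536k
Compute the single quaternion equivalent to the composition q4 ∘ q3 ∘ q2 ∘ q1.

q2 · q1 = 0.0949 - 0.5948i - 0.7563j - 0.2556k
q3 · q2 · q1 = -0.2165 + 0.231i + 0.8419j + 0.4371k
q4 · q3 · q2 · q1 = -0.1146 + 0.4212i + 0.4928j + 0.7528k
-0.1146 + 0.4212i + 0.4928j + 0.7528k


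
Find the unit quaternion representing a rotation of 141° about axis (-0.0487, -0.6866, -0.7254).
0.3338 - 0.0459i - 0.6472j - 0.6838k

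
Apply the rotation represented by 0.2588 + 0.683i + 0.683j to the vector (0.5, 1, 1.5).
(1.497, 0.003, -1.122)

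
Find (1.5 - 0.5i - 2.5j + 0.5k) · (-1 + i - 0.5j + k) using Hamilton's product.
-2.75 - 0.25i + 2.75j + 3.75k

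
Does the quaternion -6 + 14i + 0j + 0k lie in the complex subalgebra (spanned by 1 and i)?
Yes. The quaternion -6 + 14i has j- and k-coefficients y = z = 0, so it lies in the complex subalgebra spanned by 1 and i.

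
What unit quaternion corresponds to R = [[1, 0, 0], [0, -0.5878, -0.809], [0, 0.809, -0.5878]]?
0.454 + 0.891i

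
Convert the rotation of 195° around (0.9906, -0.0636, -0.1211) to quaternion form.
-0.1305 + 0.9821i - 0.0631j - 0.1201k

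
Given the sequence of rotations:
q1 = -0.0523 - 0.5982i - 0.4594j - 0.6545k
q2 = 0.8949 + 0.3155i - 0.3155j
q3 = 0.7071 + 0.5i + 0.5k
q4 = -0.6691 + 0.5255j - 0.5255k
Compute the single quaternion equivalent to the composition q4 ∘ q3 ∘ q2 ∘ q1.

q2 · q1 = -0.003 - 0.3453i - 0.1881j - 0.9194k
q3 · q2 · q1 = 0.6302 - 0.1516i + 0.154j - 0.7457k
q4 · q3 · q2 · q1 = -0.8945 - 0.2095i + 0.3078j + 0.2474k
-0.8945 - 0.2095i + 0.3078j + 0.2474k


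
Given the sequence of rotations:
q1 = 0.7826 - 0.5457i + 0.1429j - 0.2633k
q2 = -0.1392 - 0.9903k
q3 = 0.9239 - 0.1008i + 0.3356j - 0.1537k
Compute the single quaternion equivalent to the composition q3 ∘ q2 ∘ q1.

q2 · q1 = -0.3697 + 0.2175i + 0.5205j - 0.7384k
q3 · q2 · q1 = -0.6078 + 0.0704i + 0.249j - 0.7508k
-0.6078 + 0.0704i + 0.249j - 0.7508k


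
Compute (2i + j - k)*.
-2i - j + k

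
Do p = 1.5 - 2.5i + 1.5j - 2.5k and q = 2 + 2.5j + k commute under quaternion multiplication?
No: pq = 1.75 + 2.75i + 9.25j - 9.75k ≠ 1.75 - 12.75i + 4.25j + 2.75k = qp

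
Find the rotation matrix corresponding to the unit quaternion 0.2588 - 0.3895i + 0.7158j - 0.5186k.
[[-0.5626, -0.2892, 0.7745], [-0.826, 0.1587, -0.5408], [0.0335, -0.944, -0.3282]]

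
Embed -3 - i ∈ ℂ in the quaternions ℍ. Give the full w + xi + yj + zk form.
-3 - i + 0j + 0k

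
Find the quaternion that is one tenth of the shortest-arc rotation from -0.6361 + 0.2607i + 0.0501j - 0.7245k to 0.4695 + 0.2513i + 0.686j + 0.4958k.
-0.6465 + 0.2127i - 0.0342j - 0.7318k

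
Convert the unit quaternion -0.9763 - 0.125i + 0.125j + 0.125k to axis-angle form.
axis = (-√3/3, √3/3, √3/3), θ = 335°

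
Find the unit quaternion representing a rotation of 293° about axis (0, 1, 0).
-0.8339 + 0.5519j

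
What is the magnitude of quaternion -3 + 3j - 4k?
√34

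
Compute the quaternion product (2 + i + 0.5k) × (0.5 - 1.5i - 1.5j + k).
2 - 1.75i - 4.75j + 0.75k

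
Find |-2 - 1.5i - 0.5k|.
2.55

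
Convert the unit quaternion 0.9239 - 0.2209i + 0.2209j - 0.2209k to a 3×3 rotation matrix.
[[0.8048, 0.3106, 0.5058], [-0.5058, 0.8048, 0.3106], [-0.3106, -0.5058, 0.8048]]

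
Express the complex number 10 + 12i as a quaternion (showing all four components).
10 + 12i + 0j + 0k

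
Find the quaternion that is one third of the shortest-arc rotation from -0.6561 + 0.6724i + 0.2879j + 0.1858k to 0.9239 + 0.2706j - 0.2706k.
-0.8318 + 0.4896i + 0.1059j + 0.239k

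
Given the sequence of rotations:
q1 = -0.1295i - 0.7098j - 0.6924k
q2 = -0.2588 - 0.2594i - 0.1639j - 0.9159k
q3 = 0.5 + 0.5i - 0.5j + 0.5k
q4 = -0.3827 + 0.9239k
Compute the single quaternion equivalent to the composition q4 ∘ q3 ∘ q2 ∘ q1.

q2 · q1 = -0.7841 - 0.5031i + 0.1227j + 0.3421k
q3 · q2 · q1 = -0.2502 - 0.876i + 0.0308j - 0.4112k
q4 · q3 · q2 · q1 = 0.4757 + 0.3068i - 0.8211j - 0.0738k
0.4757 + 0.3068i - 0.8211j - 0.0738k


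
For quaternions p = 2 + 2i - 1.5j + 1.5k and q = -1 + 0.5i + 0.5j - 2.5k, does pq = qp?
No: pq = 1.5 + 2i + 8.25j - 4.75k ≠ 1.5 - 4i - 3.25j - 8.25k = qp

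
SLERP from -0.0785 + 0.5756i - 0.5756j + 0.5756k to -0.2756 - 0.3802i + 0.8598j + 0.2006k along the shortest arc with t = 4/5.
0.2153 + 0.4562i - 0.8627j - 0.0361k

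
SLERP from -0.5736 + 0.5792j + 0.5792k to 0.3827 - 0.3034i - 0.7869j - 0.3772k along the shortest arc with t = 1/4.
-0.5361 + 0.0785i + 0.6449j + 0.539k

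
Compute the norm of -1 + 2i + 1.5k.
2.693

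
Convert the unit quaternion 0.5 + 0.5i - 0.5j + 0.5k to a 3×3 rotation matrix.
[[0, -1, 0], [0, 0, -1], [1, 0, 0]]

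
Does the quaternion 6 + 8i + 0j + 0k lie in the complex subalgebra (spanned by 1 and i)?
Yes. The quaternion 6 + 8i has j- and k-coefficients y = z = 0, so it lies in the complex subalgebra spanned by 1 and i.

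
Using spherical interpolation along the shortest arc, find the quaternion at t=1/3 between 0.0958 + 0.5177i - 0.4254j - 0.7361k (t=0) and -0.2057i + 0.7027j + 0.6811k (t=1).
0.065 + 0.4218i - 0.5296j - 0.733k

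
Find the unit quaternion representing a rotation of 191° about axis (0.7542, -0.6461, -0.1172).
-0.0958 + 0.7507i - 0.6431j - 0.1167k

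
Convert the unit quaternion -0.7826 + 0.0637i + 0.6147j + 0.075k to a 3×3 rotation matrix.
[[0.233, 0.1957, -0.9526], [-0.0391, 0.9806, 0.1919], [0.9717, -0.0075, 0.2362]]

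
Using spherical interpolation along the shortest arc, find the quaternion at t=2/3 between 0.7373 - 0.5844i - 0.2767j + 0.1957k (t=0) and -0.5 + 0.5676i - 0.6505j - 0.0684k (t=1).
0.6554 - 0.6456i + 0.3709j + 0.1266k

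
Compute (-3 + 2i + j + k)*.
-3 - 2i - j - k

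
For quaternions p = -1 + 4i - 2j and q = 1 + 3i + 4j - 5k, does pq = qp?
No: pq = -5 + 11i + 14j + 27k ≠ -5 - 9i - 26j - 17k = qp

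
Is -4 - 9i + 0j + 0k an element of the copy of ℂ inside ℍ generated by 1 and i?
Yes. The quaternion -4 - 9i has j- and k-coefficients y = z = 0, so it lies in the complex subalgebra spanned by 1 and i.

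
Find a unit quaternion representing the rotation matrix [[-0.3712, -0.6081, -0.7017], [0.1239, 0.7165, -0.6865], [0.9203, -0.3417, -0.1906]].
0.5373 + 0.1604i - 0.7547j + 0.3406k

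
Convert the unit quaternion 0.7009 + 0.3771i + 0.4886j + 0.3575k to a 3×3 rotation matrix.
[[0.2669, -0.1326, 0.9545], [0.8696, 0.46, -0.1793], [-0.4153, 0.878, 0.2381]]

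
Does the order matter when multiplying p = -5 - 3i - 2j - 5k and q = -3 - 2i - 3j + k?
Yes: pq = 8 + 2i + 34j + 15k ≠ 8 + 36i + 8j + 5k = qp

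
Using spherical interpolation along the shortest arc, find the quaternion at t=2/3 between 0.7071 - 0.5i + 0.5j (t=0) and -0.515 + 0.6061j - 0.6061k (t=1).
0.7776 - 0.2416i - 0.2715j + 0.5131k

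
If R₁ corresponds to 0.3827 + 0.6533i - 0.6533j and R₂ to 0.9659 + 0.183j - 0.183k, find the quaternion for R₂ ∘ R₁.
0.4892 + 0.5115i - 0.6805j - 0.1896k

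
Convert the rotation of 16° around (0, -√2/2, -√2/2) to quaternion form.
0.9903 - 0.0984j - 0.0984k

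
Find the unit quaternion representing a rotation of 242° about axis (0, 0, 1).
-0.515 + 0.8572k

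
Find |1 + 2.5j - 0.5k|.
2.739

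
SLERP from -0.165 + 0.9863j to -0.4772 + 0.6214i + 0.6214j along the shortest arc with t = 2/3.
-0.3993 + 0.4409i + 0.8038j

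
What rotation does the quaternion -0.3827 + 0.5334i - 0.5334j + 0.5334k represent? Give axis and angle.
axis = (√3/3, -√3/3, √3/3), θ = 5π/4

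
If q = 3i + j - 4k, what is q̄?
-3i - j + 4k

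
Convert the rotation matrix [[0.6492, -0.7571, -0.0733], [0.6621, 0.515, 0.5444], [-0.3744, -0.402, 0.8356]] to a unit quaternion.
0.866 - 0.2732i + 0.0869j + 0.4097k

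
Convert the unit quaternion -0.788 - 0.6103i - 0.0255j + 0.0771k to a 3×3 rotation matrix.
[[0.9868, 0.1526, -0.0539], [-0.0904, 0.2432, -0.9658], [-0.1343, 0.9579, 0.2538]]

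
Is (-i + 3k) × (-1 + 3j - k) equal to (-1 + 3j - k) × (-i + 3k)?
No: pq = 3 - 8i - j - 6k ≠ 3 + 10i + j = qp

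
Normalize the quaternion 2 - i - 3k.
0.5345 - 0.2673i - 0.8018k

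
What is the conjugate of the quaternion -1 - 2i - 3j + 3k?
-1 + 2i + 3j - 3k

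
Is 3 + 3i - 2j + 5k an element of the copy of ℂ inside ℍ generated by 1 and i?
No. The quaternion 3 + 3i - 2j + 5k has j-coefficient y = -2 and k-coefficient z = 5, not both zero, so it does not lie in the complex subalgebra spanned by 1 and i.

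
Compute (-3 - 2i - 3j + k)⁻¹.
-0.1304 + 0.087i + 0.1304j - 0.0435k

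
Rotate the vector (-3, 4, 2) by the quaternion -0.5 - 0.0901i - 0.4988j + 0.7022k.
(5.364, 0.246, 0.407)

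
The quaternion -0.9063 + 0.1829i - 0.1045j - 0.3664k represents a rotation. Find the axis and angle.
axis = (0.4328, -0.2473, -0.8669), θ = 310°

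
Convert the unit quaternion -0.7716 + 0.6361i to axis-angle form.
axis = (1, 0, 0), θ = 281°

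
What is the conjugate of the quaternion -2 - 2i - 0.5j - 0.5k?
-2 + 2i + 0.5j + 0.5k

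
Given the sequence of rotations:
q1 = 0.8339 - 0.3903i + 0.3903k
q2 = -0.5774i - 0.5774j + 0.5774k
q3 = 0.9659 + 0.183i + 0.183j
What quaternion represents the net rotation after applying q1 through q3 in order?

q2 · q1 = -0.4507 - 0.7069i - 0.4815j + 0.2561k
q3 · q2 · q1 = -0.2179 - 0.7184i - 0.5944j + 0.2886k
-0.2179 - 0.7184i - 0.5944j + 0.2886k


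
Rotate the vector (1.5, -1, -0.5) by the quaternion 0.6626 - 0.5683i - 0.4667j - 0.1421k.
(0.296, -0.243, 1.831)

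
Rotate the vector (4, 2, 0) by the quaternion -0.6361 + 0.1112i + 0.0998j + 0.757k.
(1.306, -4.105, 1.201)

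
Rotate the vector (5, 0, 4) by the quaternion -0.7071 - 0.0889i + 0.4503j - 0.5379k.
(-2.086, 0.963, 5.977)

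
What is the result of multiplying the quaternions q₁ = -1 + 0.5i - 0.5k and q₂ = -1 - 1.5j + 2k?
2 - 1.25i + 0.5j - 2.25k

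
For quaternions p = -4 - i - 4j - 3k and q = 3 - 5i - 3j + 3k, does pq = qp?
No: pq = -20 - 4i + 18j - 38k ≠ -20 + 38i - 18j - 4k = qp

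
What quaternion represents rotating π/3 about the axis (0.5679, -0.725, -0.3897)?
0.866 + 0.2839i - 0.3625j - 0.1948k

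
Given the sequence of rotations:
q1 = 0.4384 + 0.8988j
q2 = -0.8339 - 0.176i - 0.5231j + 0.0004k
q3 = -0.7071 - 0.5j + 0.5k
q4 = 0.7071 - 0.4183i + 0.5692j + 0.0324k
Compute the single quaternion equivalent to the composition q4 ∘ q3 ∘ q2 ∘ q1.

q2 · q1 = 0.1046 - 0.0775i - 0.9788j - 0.158k
q3 · q2 · q1 = -0.4844 + 0.6232i + 0.6011j + 0.1253k
q4 · q3 · q2 · q1 = -0.428 + 0.6951i + 0.2219j - 0.5333k
-0.428 + 0.6951i + 0.2219j - 0.5333k


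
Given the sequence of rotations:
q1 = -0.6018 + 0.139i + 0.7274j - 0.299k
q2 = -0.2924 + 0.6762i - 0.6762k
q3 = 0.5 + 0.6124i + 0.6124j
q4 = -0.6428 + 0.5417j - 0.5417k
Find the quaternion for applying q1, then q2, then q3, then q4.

q2 · q1 = -0.1202 + 0.0443i - 0.1045j + 0.9862k
q3 · q2 · q1 = -0.0232 + 0.5525i - 0.7298j + 0.402k
q4 · q3 · q2 · q1 = 0.628 - 0.5327i + 0.1573j - 0.5451k
0.628 - 0.5327i + 0.1573j - 0.5451k


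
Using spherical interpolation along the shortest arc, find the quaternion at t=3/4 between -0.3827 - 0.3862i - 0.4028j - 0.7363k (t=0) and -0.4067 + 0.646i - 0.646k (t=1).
-0.4606 + 0.4192i - 0.1266j - 0.772k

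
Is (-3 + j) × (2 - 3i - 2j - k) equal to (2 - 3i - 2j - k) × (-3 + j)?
No: pq = -4 + 8i + 8j + 6k ≠ -4 + 10i + 8j = qp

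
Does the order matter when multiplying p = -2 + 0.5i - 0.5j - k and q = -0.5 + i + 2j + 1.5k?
Yes: pq = 3 - i - 5.5j - k ≠ 3 - 3.5i - 2j - 4k = qp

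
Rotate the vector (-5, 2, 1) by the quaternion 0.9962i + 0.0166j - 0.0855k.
(-5.028, -2.167, -0.139)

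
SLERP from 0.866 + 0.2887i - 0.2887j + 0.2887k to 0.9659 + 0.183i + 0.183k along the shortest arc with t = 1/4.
0.901 + 0.265i - 0.2184j + 0.265k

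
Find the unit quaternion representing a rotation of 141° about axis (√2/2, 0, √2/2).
0.3338 + 0.6665i + 0.6665k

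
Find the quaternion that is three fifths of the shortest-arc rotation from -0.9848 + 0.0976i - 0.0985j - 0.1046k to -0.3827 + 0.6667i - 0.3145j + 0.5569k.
-0.7442 + 0.5114i - 0.2667j + 0.3369k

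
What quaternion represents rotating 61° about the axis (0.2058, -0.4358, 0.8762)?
0.8616 + 0.1045i - 0.2212j + 0.4447k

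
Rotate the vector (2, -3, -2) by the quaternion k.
(-2, 3, -2)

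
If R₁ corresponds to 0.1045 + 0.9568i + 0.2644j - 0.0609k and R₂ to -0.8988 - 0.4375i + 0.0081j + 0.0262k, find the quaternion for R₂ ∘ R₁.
0.3241 - 0.9131i - 0.2384j - 0.066k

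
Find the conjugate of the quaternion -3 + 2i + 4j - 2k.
-3 - 2i - 4j + 2k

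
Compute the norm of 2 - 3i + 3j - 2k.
√26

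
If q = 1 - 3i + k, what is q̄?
1 + 3i - k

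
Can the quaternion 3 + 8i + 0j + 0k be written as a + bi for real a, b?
Yes. The quaternion 3 + 8i has j- and k-coefficients y = z = 0, so it lies in the complex subalgebra spanned by 1 and i.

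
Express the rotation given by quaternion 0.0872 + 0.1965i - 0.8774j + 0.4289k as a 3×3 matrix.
[[-0.9076, -0.4196, 0.0155], [-0.27, 0.5549, -0.7869], [0.3216, -0.7184, -0.6169]]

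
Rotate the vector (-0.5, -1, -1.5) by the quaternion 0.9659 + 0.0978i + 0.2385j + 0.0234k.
(-1.142, -0.759, -1.273)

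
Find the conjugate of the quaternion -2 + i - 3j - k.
-2 - i + 3j + k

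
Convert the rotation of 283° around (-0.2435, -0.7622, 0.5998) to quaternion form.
-0.7826 - 0.1516i - 0.4745j + 0.3734k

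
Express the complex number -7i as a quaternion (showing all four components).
0 - 7i + 0j + 0k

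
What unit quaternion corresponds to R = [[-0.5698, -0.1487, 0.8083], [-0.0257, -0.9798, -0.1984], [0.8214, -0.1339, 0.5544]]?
0.0349 + 0.4625i - 0.0943j + 0.8809k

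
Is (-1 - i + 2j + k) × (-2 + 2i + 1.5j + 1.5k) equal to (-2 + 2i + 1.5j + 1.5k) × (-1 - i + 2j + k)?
No: pq = -0.5 + 1.5i - 2j - 9k ≠ -0.5 - 1.5i - 9j + 2k = qp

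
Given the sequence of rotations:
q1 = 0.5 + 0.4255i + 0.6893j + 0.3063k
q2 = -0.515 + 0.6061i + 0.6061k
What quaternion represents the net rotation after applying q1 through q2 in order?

q2 · q1 = -0.701 - 0.3339i - 0.2827j + 0.5631k
-0.701 - 0.3339i - 0.2827j + 0.5631k


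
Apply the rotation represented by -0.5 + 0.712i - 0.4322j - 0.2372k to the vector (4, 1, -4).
(0.825, -5.308, -2.037)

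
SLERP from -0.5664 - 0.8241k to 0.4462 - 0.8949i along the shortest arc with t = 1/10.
-0.6026 + 0.1213i - 0.7888k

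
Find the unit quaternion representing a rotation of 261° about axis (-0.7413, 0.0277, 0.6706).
-0.6494 - 0.5637i + 0.0211j + 0.5099k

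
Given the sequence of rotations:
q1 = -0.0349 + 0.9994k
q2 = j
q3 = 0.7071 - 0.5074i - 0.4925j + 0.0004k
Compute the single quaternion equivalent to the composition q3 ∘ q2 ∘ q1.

q2 · q1 = 0.9994i - 0.0349j
q3 · q2 · q1 = 0.4899 + 0.7067i - 0.0243j + 0.5099k
0.4899 + 0.7067i - 0.0243j + 0.5099k


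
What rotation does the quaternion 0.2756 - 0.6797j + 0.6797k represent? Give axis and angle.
axis = (0, -√2/2, √2/2), θ = 148°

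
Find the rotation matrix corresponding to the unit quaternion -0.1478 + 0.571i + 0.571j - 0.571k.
[[-0.3042, 0.4833, -0.8209], [0.8209, -0.3042, -0.4833], [-0.4833, -0.8209, -0.3042]]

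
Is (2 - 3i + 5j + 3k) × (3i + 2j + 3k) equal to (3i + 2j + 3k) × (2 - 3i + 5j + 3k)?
No: pq = -10 + 15i + 22j - 15k ≠ -10 - 3i - 14j + 27k = qp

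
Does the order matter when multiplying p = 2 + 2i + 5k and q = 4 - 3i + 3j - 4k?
Yes: pq = 34 - 13i - j + 18k ≠ 34 + 17i + 13j + 6k = qp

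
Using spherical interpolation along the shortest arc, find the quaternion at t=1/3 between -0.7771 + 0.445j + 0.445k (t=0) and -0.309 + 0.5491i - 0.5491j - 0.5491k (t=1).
-0.4824 - 0.2414i + 0.5954j + 0.5954k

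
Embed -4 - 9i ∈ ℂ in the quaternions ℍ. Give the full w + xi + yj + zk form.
-4 - 9i + 0j + 0k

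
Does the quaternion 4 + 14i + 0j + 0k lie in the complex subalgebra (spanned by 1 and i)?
Yes. The quaternion 4 + 14i has j- and k-coefficients y = z = 0, so it lies in the complex subalgebra spanned by 1 and i.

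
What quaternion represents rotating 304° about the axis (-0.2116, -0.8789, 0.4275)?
-0.8829 - 0.0993i - 0.4126j + 0.2007k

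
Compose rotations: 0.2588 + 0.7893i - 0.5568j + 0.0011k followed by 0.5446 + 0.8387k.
0.14 + 0.8968i + 0.3588j + 0.2177k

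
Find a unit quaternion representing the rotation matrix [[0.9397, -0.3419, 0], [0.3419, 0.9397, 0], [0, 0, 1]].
0.9848 + 0.1736k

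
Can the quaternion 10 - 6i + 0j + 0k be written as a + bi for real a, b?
Yes. The quaternion 10 - 6i has j- and k-coefficients y = z = 0, so it lies in the complex subalgebra spanned by 1 and i.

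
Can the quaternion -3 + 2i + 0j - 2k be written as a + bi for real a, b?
No. The quaternion -3 + 2i - 2k has j-coefficient y = 0 and k-coefficient z = -2, not both zero, so it does not lie in the complex subalgebra spanned by 1 and i.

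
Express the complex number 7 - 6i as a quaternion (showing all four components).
7 - 6i + 0j + 0k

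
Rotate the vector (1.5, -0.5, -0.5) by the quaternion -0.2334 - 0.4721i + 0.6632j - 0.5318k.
(-0.327, -0.098, 1.623)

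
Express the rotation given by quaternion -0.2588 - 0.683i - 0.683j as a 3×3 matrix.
[[0.067, 0.933, 0.3535], [0.933, 0.067, -0.3535], [-0.3535, 0.3535, -0.866]]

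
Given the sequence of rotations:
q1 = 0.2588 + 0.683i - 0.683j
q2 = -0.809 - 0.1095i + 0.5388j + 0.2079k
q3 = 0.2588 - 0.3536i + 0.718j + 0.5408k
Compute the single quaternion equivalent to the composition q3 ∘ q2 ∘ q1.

q2 · q1 = 0.2334 - 0.4389i + 0.834j - 0.2394k
q3 · q2 · q1 = -0.5641 - 0.819i + 0.0614j + 0.0845k
-0.5641 - 0.819i + 0.0614j + 0.0845k


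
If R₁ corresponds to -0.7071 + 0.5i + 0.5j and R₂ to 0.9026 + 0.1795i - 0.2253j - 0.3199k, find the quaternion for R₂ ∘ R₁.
-0.6153 + 0.4843i + 0.4507j + 0.4286k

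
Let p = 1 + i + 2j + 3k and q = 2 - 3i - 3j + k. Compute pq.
8 + 10i - 9j + 10k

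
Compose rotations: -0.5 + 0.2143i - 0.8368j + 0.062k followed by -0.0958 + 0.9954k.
-0.0138 + 0.8124i + 0.2935j - 0.5036k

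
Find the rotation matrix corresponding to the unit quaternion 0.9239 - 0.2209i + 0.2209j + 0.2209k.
[[0.8048, -0.5058, 0.3106], [0.3106, 0.8048, 0.5058], [-0.5058, -0.3106, 0.8048]]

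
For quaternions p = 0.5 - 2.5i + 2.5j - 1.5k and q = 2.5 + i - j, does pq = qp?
No: pq = 6.25 - 7.25i + 4.25j - 3.75k ≠ 6.25 - 4.25i + 7.25j - 3.75k = qp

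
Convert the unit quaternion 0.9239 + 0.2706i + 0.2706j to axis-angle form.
axis = (√2/2, √2/2, 0), θ = π/4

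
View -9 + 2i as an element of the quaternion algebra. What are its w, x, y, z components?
-9 + 2i + 0j + 0k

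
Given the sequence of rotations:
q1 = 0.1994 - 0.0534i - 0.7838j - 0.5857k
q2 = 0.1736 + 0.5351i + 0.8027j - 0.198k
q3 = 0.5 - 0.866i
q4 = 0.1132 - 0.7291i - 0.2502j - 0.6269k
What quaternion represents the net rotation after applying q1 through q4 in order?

q2 · q1 = 0.5764 - 0.5279i + 0.348j - 0.5177k
q3 · q2 · q1 = -0.169 - 0.7631i - 0.2743j - 0.5602k
q4 · q3 · q2 · q1 = -0.9953 + 0.005i + 0.0812j + 0.0516k
-0.9953 + 0.005i + 0.0812j + 0.0516k


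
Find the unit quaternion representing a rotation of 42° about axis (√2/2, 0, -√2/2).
0.9336 + 0.2534i - 0.2534k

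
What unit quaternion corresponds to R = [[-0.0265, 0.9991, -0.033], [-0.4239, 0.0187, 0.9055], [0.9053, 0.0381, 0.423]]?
0.5948 - 0.3646i - 0.3944j - 0.5981k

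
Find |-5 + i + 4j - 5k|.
√67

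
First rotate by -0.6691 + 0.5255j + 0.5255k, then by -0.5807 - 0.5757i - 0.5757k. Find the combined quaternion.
0.6911 + 0.6877i - 0.0026j - 0.2225k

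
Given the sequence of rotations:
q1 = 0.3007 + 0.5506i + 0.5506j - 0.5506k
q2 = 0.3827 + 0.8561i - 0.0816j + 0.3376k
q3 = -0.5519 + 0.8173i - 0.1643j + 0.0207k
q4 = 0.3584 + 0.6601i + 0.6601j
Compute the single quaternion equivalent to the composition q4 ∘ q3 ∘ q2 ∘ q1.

q2 · q1 = -0.1255 + 0.3272i + 0.8434j + 0.4071k
q3 · q2 · q1 = -0.068 - 0.3675i - 0.7708j + 0.5158k
q4 · q3 · q2 · q1 = 0.727 + 0.1639i - 0.6616j - 0.0814k
0.727 + 0.1639i - 0.6616j - 0.0814k


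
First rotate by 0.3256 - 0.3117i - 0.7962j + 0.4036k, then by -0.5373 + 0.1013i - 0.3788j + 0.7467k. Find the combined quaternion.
-0.7463 + 0.6421i + 0.0308j - 0.1725k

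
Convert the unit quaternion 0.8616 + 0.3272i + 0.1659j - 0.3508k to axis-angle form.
axis = (0.6446, 0.3268, -0.6911), θ = 61°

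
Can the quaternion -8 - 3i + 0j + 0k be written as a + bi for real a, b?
Yes. The quaternion -8 - 3i has j- and k-coefficients y = z = 0, so it lies in the complex subalgebra spanned by 1 and i.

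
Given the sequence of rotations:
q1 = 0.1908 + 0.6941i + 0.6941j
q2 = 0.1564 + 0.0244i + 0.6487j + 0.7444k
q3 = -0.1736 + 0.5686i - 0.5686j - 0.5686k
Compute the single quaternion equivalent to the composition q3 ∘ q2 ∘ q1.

q2 · q1 = -0.4374 - 0.4035i + 0.749j - 0.2913k
q3 · q2 · q1 = 0.5656 + 0.4129i + 0.5137j + 0.4957k
0.5656 + 0.4129i + 0.5137j + 0.4957k


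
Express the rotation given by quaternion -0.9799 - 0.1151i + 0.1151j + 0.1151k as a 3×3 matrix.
[[0.947, 0.1991, -0.2521], [-0.2521, 0.947, -0.1991], [0.1991, 0.2521, 0.947]]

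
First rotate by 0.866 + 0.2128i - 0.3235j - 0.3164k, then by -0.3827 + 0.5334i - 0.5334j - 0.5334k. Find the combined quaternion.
-0.7862 + 0.3767i - 0.2829j - 0.3999k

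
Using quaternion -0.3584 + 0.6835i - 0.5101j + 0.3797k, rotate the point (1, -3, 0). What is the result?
(1.467, -0.301, 2.785)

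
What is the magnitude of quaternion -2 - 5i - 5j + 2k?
√58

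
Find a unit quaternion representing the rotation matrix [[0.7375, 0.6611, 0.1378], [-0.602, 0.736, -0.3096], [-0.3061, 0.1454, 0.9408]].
0.9239 + 0.1231i + 0.1201j - 0.3418k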